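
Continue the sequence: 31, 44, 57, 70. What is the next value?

Differences: 44 - 31 = 13
This is an arithmetic sequence with common difference d = 13.
Next term = 70 + 13 = 83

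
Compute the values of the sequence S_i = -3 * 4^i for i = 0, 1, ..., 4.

This is a geometric sequence.
i=0: S_0 = -3 * 4^0 = -3
i=1: S_1 = -3 * 4^1 = -12
i=2: S_2 = -3 * 4^2 = -48
i=3: S_3 = -3 * 4^3 = -192
i=4: S_4 = -3 * 4^4 = -768
The first 5 terms are: [-3, -12, -48, -192, -768]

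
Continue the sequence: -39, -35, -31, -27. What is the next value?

Differences: -35 - -39 = 4
This is an arithmetic sequence with common difference d = 4.
Next term = -27 + 4 = -23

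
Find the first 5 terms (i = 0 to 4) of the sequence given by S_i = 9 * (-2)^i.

This is a geometric sequence.
i=0: S_0 = 9 * (-2)^0 = 9
i=1: S_1 = 9 * (-2)^1 = -18
i=2: S_2 = 9 * (-2)^2 = 36
i=3: S_3 = 9 * (-2)^3 = -72
i=4: S_4 = 9 * (-2)^4 = 144
The first 5 terms are: [9, -18, 36, -72, 144]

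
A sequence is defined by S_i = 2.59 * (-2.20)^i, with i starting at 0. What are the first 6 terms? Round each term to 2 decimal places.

This is a geometric sequence.
i=0: S_0 = 2.59 * (-2.2)^0 = 2.59
i=1: S_1 = 2.59 * (-2.2)^1 ≈ -5.7
i=2: S_2 = 2.59 * (-2.2)^2 ≈ 12.54
i=3: S_3 = 2.59 * (-2.2)^3 ≈ -27.58
i=4: S_4 = 2.59 * (-2.2)^4 ≈ 60.67
i=5: S_5 = 2.59 * (-2.2)^5 ≈ -133.48
The first 6 terms are: [2.59, -5.7, 12.54, -27.58, 60.67, -133.48]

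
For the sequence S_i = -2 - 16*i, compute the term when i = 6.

S_6 = -2 + -16*6 = -2 + -96 = -98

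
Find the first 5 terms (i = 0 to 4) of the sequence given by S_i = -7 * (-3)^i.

This is a geometric sequence.
i=0: S_0 = -7 * (-3)^0 = -7
i=1: S_1 = -7 * (-3)^1 = 21
i=2: S_2 = -7 * (-3)^2 = -63
i=3: S_3 = -7 * (-3)^3 = 189
i=4: S_4 = -7 * (-3)^4 = -567
The first 5 terms are: [-7, 21, -63, 189, -567]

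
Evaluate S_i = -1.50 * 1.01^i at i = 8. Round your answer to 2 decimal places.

S_8 = -1.5 * 1.01^8 ≈ -1.5 * 1.0829 ≈ -1.62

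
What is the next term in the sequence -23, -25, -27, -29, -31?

Differences: -25 - -23 = -2
This is an arithmetic sequence with common difference d = -2.
Next term = -31 + -2 = -33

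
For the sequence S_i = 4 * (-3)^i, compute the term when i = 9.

S_9 = 4 * (-3)^9 = 4 * -19683 = -78732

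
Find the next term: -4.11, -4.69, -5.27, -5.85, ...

Differences: -4.69 - -4.11 = -0.58
This is an arithmetic sequence with common difference d = -0.58.
Next term = -5.85 + -0.58 = -6.43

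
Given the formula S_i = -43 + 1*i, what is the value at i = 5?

S_5 = -43 + 1*5 = -43 + 5 = -38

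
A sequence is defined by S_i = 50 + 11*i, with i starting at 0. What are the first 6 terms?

This is an arithmetic sequence.
i=0: S_0 = 50 + 11*0 = 50
i=1: S_1 = 50 + 11*1 = 61
i=2: S_2 = 50 + 11*2 = 72
i=3: S_3 = 50 + 11*3 = 83
i=4: S_4 = 50 + 11*4 = 94
i=5: S_5 = 50 + 11*5 = 105
The first 6 terms are: [50, 61, 72, 83, 94, 105]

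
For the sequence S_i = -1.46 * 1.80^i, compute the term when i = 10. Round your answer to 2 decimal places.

S_10 = -1.46 * 1.8^10 ≈ -1.46 * 357.0467 ≈ -521.29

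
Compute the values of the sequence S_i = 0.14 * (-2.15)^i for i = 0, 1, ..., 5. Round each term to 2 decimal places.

This is a geometric sequence.
i=0: S_0 = 0.14 * (-2.15)^0 = 0.14
i=1: S_1 = 0.14 * (-2.15)^1 ≈ -0.3
i=2: S_2 = 0.14 * (-2.15)^2 ≈ 0.65
i=3: S_3 = 0.14 * (-2.15)^3 ≈ -1.39
i=4: S_4 = 0.14 * (-2.15)^4 ≈ 2.99
i=5: S_5 = 0.14 * (-2.15)^5 ≈ -6.43
The first 6 terms are: [0.14, -0.3, 0.65, -1.39, 2.99, -6.43]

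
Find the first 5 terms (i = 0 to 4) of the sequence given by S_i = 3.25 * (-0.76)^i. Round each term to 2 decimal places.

This is a geometric sequence.
i=0: S_0 = 3.25 * (-0.76)^0 = 3.25
i=1: S_1 = 3.25 * (-0.76)^1 = -2.47
i=2: S_2 = 3.25 * (-0.76)^2 ≈ 1.88
i=3: S_3 = 3.25 * (-0.76)^3 ≈ -1.43
i=4: S_4 = 3.25 * (-0.76)^4 ≈ 1.08
The first 5 terms are: [3.25, -2.47, 1.88, -1.43, 1.08]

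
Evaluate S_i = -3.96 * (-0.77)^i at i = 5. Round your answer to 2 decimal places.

S_5 = -3.96 * (-0.77)^5 ≈ -3.96 * -0.2707 ≈ 1.07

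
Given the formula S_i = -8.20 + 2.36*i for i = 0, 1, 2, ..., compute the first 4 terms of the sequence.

This is an arithmetic sequence.
i=0: S_0 = -8.2 + 2.36*0 = -8.2
i=1: S_1 = -8.2 + 2.36*1 = -5.84
i=2: S_2 = -8.2 + 2.36*2 = -3.48
i=3: S_3 = -8.2 + 2.36*3 = -1.12
The first 4 terms are: [-8.2, -5.84, -3.48, -1.12]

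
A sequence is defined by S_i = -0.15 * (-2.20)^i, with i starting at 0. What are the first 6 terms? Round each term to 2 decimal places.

This is a geometric sequence.
i=0: S_0 = -0.15 * (-2.2)^0 = -0.15
i=1: S_1 = -0.15 * (-2.2)^1 = 0.33
i=2: S_2 = -0.15 * (-2.2)^2 ≈ -0.73
i=3: S_3 = -0.15 * (-2.2)^3 ≈ 1.6
i=4: S_4 = -0.15 * (-2.2)^4 ≈ -3.51
i=5: S_5 = -0.15 * (-2.2)^5 ≈ 7.73
The first 6 terms are: [-0.15, 0.33, -0.73, 1.6, -3.51, 7.73]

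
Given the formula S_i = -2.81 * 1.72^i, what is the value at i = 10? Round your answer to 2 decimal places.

S_10 = -2.81 * 1.72^10 ≈ -2.81 * 226.6128 ≈ -636.78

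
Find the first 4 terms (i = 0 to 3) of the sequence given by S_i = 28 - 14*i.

This is an arithmetic sequence.
i=0: S_0 = 28 + -14*0 = 28
i=1: S_1 = 28 + -14*1 = 14
i=2: S_2 = 28 + -14*2 = 0
i=3: S_3 = 28 + -14*3 = -14
The first 4 terms are: [28, 14, 0, -14]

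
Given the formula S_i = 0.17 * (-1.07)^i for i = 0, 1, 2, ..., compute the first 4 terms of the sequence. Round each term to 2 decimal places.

This is a geometric sequence.
i=0: S_0 = 0.17 * (-1.07)^0 = 0.17
i=1: S_1 = 0.17 * (-1.07)^1 ≈ -0.18
i=2: S_2 = 0.17 * (-1.07)^2 ≈ 0.19
i=3: S_3 = 0.17 * (-1.07)^3 ≈ -0.21
The first 4 terms are: [0.17, -0.18, 0.19, -0.21]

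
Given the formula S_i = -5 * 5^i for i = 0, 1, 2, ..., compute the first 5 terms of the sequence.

This is a geometric sequence.
i=0: S_0 = -5 * 5^0 = -5
i=1: S_1 = -5 * 5^1 = -25
i=2: S_2 = -5 * 5^2 = -125
i=3: S_3 = -5 * 5^3 = -625
i=4: S_4 = -5 * 5^4 = -3125
The first 5 terms are: [-5, -25, -125, -625, -3125]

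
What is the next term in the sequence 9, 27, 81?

Ratios: 27 / 9 = 3.0
This is a geometric sequence with common ratio r = 3.
Next term = 81 * 3 = 243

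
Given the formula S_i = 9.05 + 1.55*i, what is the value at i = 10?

S_10 = 9.05 + 1.55*10 = 9.05 + 15.5 = 24.55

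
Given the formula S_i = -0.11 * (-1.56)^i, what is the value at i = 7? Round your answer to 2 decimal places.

S_7 = -0.11 * (-1.56)^7 ≈ -0.11 * -22.4839 ≈ 2.47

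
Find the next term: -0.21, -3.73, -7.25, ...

Differences: -3.73 - -0.21 = -3.52
This is an arithmetic sequence with common difference d = -3.52.
Next term = -7.25 + -3.52 = -10.77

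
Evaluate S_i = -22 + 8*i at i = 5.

S_5 = -22 + 8*5 = -22 + 40 = 18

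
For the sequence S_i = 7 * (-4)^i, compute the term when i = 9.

S_9 = 7 * (-4)^9 = 7 * -262144 = -1835008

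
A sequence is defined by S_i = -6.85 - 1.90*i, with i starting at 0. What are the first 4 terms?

This is an arithmetic sequence.
i=0: S_0 = -6.85 + -1.9*0 = -6.85
i=1: S_1 = -6.85 + -1.9*1 = -8.75
i=2: S_2 = -6.85 + -1.9*2 = -10.65
i=3: S_3 = -6.85 + -1.9*3 = -12.55
The first 4 terms are: [-6.85, -8.75, -10.65, -12.55]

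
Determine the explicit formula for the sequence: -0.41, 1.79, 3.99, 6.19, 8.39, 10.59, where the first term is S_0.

Check differences: 1.79 - -0.41 = 2.2
3.99 - 1.79 = 2.2
Common difference d = 2.2.
First term a = -0.41.
Formula: S_i = -0.41 + 2.20*i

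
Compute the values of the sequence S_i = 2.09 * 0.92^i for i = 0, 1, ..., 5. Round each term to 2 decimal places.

This is a geometric sequence.
i=0: S_0 = 2.09 * 0.92^0 = 2.09
i=1: S_1 = 2.09 * 0.92^1 ≈ 1.92
i=2: S_2 = 2.09 * 0.92^2 ≈ 1.77
i=3: S_3 = 2.09 * 0.92^3 ≈ 1.63
i=4: S_4 = 2.09 * 0.92^4 ≈ 1.5
i=5: S_5 = 2.09 * 0.92^5 ≈ 1.38
The first 6 terms are: [2.09, 1.92, 1.77, 1.63, 1.5, 1.38]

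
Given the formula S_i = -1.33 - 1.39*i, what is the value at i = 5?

S_5 = -1.33 + -1.39*5 = -1.33 + -6.95 = -8.28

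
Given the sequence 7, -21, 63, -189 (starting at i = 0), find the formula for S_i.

Check ratios: -21 / 7 = -3.0
Common ratio r = -3.
First term a = 7.
Formula: S_i = 7 * (-3)^i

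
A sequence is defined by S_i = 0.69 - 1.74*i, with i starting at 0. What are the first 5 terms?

This is an arithmetic sequence.
i=0: S_0 = 0.69 + -1.74*0 = 0.69
i=1: S_1 = 0.69 + -1.74*1 = -1.05
i=2: S_2 = 0.69 + -1.74*2 = -2.79
i=3: S_3 = 0.69 + -1.74*3 = -4.53
i=4: S_4 = 0.69 + -1.74*4 = -6.27
The first 5 terms are: [0.69, -1.05, -2.79, -4.53, -6.27]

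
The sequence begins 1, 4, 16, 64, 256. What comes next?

Ratios: 4 / 1 = 4.0
This is a geometric sequence with common ratio r = 4.
Next term = 256 * 4 = 1024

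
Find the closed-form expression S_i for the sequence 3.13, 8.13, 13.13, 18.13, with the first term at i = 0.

Check differences: 8.13 - 3.13 = 5.0
13.13 - 8.13 = 5.0
Common difference d = 5.0.
First term a = 3.13.
Formula: S_i = 3.13 + 5.00*i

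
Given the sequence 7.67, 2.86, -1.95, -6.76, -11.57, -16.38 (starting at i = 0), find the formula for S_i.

Check differences: 2.86 - 7.67 = -4.81
-1.95 - 2.86 = -4.81
Common difference d = -4.81.
First term a = 7.67.
Formula: S_i = 7.67 - 4.81*i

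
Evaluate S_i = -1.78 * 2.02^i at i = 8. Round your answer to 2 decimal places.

S_8 = -1.78 * 2.02^8 ≈ -1.78 * 277.2113 ≈ -493.44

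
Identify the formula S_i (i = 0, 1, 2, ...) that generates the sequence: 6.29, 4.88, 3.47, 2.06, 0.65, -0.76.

Check differences: 4.88 - 6.29 = -1.41
3.47 - 4.88 = -1.41
Common difference d = -1.41.
First term a = 6.29.
Formula: S_i = 6.29 - 1.41*i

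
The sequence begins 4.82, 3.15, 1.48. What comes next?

Differences: 3.15 - 4.82 = -1.67
This is an arithmetic sequence with common difference d = -1.67.
Next term = 1.48 + -1.67 = -0.19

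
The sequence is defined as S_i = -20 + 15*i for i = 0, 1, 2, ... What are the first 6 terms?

This is an arithmetic sequence.
i=0: S_0 = -20 + 15*0 = -20
i=1: S_1 = -20 + 15*1 = -5
i=2: S_2 = -20 + 15*2 = 10
i=3: S_3 = -20 + 15*3 = 25
i=4: S_4 = -20 + 15*4 = 40
i=5: S_5 = -20 + 15*5 = 55
The first 6 terms are: [-20, -5, 10, 25, 40, 55]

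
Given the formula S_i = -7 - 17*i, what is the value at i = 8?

S_8 = -7 + -17*8 = -7 + -136 = -143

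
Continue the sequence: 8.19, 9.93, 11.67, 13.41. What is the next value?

Differences: 9.93 - 8.19 = 1.74
This is an arithmetic sequence with common difference d = 1.74.
Next term = 13.41 + 1.74 = 15.15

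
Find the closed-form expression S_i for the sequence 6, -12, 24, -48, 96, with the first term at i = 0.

Check ratios: -12 / 6 = -2.0
Common ratio r = -2.
First term a = 6.
Formula: S_i = 6 * (-2)^i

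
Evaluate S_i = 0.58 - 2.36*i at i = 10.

S_10 = 0.58 + -2.36*10 = 0.58 + -23.6 = -23.02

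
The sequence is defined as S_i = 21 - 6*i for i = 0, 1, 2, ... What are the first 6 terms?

This is an arithmetic sequence.
i=0: S_0 = 21 + -6*0 = 21
i=1: S_1 = 21 + -6*1 = 15
i=2: S_2 = 21 + -6*2 = 9
i=3: S_3 = 21 + -6*3 = 3
i=4: S_4 = 21 + -6*4 = -3
i=5: S_5 = 21 + -6*5 = -9
The first 6 terms are: [21, 15, 9, 3, -3, -9]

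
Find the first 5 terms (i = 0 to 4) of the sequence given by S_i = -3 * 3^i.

This is a geometric sequence.
i=0: S_0 = -3 * 3^0 = -3
i=1: S_1 = -3 * 3^1 = -9
i=2: S_2 = -3 * 3^2 = -27
i=3: S_3 = -3 * 3^3 = -81
i=4: S_4 = -3 * 3^4 = -243
The first 5 terms are: [-3, -9, -27, -81, -243]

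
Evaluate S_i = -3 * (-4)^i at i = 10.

S_10 = -3 * (-4)^10 = -3 * 1048576 = -3145728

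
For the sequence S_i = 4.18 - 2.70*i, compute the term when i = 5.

S_5 = 4.18 + -2.7*5 = 4.18 + -13.5 = -9.32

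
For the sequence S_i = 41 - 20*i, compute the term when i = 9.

S_9 = 41 + -20*9 = 41 + -180 = -139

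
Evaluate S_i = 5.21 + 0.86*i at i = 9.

S_9 = 5.21 + 0.86*9 = 5.21 + 7.74 = 12.95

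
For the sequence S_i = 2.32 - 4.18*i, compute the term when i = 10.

S_10 = 2.32 + -4.18*10 = 2.32 + -41.8 = -39.48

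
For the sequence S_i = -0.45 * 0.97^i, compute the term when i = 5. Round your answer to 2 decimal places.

S_5 = -0.45 * 0.97^5 ≈ -0.45 * 0.8587 ≈ -0.39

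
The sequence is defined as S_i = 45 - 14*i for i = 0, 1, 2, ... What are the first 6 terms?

This is an arithmetic sequence.
i=0: S_0 = 45 + -14*0 = 45
i=1: S_1 = 45 + -14*1 = 31
i=2: S_2 = 45 + -14*2 = 17
i=3: S_3 = 45 + -14*3 = 3
i=4: S_4 = 45 + -14*4 = -11
i=5: S_5 = 45 + -14*5 = -25
The first 6 terms are: [45, 31, 17, 3, -11, -25]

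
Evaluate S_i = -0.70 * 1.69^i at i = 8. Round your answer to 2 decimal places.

S_8 = -0.7 * 1.69^8 ≈ -0.7 * 66.5417 ≈ -46.58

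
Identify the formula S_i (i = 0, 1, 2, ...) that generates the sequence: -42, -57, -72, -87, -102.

Check differences: -57 - -42 = -15
-72 - -57 = -15
Common difference d = -15.
First term a = -42.
Formula: S_i = -42 - 15*i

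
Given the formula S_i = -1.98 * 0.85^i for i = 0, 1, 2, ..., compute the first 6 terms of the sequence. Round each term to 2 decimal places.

This is a geometric sequence.
i=0: S_0 = -1.98 * 0.85^0 = -1.98
i=1: S_1 = -1.98 * 0.85^1 ≈ -1.68
i=2: S_2 = -1.98 * 0.85^2 ≈ -1.43
i=3: S_3 = -1.98 * 0.85^3 ≈ -1.22
i=4: S_4 = -1.98 * 0.85^4 ≈ -1.03
i=5: S_5 = -1.98 * 0.85^5 ≈ -0.88
The first 6 terms are: [-1.98, -1.68, -1.43, -1.22, -1.03, -0.88]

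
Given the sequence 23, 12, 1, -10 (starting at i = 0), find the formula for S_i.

Check differences: 12 - 23 = -11
1 - 12 = -11
Common difference d = -11.
First term a = 23.
Formula: S_i = 23 - 11*i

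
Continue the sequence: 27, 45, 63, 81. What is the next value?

Differences: 45 - 27 = 18
This is an arithmetic sequence with common difference d = 18.
Next term = 81 + 18 = 99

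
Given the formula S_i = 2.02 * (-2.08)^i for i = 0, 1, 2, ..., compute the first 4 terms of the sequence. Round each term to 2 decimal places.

This is a geometric sequence.
i=0: S_0 = 2.02 * (-2.08)^0 = 2.02
i=1: S_1 = 2.02 * (-2.08)^1 ≈ -4.2
i=2: S_2 = 2.02 * (-2.08)^2 ≈ 8.74
i=3: S_3 = 2.02 * (-2.08)^3 ≈ -18.18
The first 4 terms are: [2.02, -4.2, 8.74, -18.18]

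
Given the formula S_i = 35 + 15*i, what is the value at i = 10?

S_10 = 35 + 15*10 = 35 + 150 = 185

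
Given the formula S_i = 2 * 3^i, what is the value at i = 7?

S_7 = 2 * 3^7 = 2 * 2187 = 4374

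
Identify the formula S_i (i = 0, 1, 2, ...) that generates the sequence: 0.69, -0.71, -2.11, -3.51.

Check differences: -0.71 - 0.69 = -1.4
-2.11 - -0.71 = -1.4
Common difference d = -1.4.
First term a = 0.69.
Formula: S_i = 0.69 - 1.40*i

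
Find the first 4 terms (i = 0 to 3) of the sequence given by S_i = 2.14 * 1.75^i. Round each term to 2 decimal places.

This is a geometric sequence.
i=0: S_0 = 2.14 * 1.75^0 = 2.14
i=1: S_1 = 2.14 * 1.75^1 ≈ 3.75
i=2: S_2 = 2.14 * 1.75^2 ≈ 6.55
i=3: S_3 = 2.14 * 1.75^3 ≈ 11.47
The first 4 terms are: [2.14, 3.75, 6.55, 11.47]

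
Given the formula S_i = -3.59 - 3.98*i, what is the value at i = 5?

S_5 = -3.59 + -3.98*5 = -3.59 + -19.9 = -23.49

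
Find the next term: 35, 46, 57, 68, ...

Differences: 46 - 35 = 11
This is an arithmetic sequence with common difference d = 11.
Next term = 68 + 11 = 79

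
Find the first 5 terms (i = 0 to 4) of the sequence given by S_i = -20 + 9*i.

This is an arithmetic sequence.
i=0: S_0 = -20 + 9*0 = -20
i=1: S_1 = -20 + 9*1 = -11
i=2: S_2 = -20 + 9*2 = -2
i=3: S_3 = -20 + 9*3 = 7
i=4: S_4 = -20 + 9*4 = 16
The first 5 terms are: [-20, -11, -2, 7, 16]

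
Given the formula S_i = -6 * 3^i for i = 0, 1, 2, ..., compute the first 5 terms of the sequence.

This is a geometric sequence.
i=0: S_0 = -6 * 3^0 = -6
i=1: S_1 = -6 * 3^1 = -18
i=2: S_2 = -6 * 3^2 = -54
i=3: S_3 = -6 * 3^3 = -162
i=4: S_4 = -6 * 3^4 = -486
The first 5 terms are: [-6, -18, -54, -162, -486]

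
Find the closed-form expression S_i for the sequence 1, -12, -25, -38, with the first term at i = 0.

Check differences: -12 - 1 = -13
-25 - -12 = -13
Common difference d = -13.
First term a = 1.
Formula: S_i = 1 - 13*i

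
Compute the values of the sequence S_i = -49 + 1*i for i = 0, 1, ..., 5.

This is an arithmetic sequence.
i=0: S_0 = -49 + 1*0 = -49
i=1: S_1 = -49 + 1*1 = -48
i=2: S_2 = -49 + 1*2 = -47
i=3: S_3 = -49 + 1*3 = -46
i=4: S_4 = -49 + 1*4 = -45
i=5: S_5 = -49 + 1*5 = -44
The first 6 terms are: [-49, -48, -47, -46, -45, -44]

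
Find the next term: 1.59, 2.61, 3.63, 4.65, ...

Differences: 2.61 - 1.59 = 1.02
This is an arithmetic sequence with common difference d = 1.02.
Next term = 4.65 + 1.02 = 5.67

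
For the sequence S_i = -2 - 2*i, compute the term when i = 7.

S_7 = -2 + -2*7 = -2 + -14 = -16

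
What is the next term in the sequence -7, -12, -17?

Differences: -12 - -7 = -5
This is an arithmetic sequence with common difference d = -5.
Next term = -17 + -5 = -22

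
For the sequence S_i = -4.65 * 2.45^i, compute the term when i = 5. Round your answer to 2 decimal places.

S_5 = -4.65 * 2.45^5 ≈ -4.65 * 88.2735 ≈ -410.47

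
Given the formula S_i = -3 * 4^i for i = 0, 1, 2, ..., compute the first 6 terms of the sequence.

This is a geometric sequence.
i=0: S_0 = -3 * 4^0 = -3
i=1: S_1 = -3 * 4^1 = -12
i=2: S_2 = -3 * 4^2 = -48
i=3: S_3 = -3 * 4^3 = -192
i=4: S_4 = -3 * 4^4 = -768
i=5: S_5 = -3 * 4^5 = -3072
The first 6 terms are: [-3, -12, -48, -192, -768, -3072]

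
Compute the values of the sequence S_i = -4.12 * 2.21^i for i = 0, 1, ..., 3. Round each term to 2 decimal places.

This is a geometric sequence.
i=0: S_0 = -4.12 * 2.21^0 = -4.12
i=1: S_1 = -4.12 * 2.21^1 ≈ -9.11
i=2: S_2 = -4.12 * 2.21^2 ≈ -20.12
i=3: S_3 = -4.12 * 2.21^3 ≈ -44.47
The first 4 terms are: [-4.12, -9.11, -20.12, -44.47]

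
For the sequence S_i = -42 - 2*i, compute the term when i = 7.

S_7 = -42 + -2*7 = -42 + -14 = -56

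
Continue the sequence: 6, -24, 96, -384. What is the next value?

Ratios: -24 / 6 = -4.0
This is a geometric sequence with common ratio r = -4.
Next term = -384 * -4 = 1536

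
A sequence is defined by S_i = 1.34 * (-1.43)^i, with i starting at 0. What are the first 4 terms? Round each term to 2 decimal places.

This is a geometric sequence.
i=0: S_0 = 1.34 * (-1.43)^0 = 1.34
i=1: S_1 = 1.34 * (-1.43)^1 ≈ -1.92
i=2: S_2 = 1.34 * (-1.43)^2 ≈ 2.74
i=3: S_3 = 1.34 * (-1.43)^3 ≈ -3.92
The first 4 terms are: [1.34, -1.92, 2.74, -3.92]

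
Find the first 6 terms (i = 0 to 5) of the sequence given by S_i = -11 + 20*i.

This is an arithmetic sequence.
i=0: S_0 = -11 + 20*0 = -11
i=1: S_1 = -11 + 20*1 = 9
i=2: S_2 = -11 + 20*2 = 29
i=3: S_3 = -11 + 20*3 = 49
i=4: S_4 = -11 + 20*4 = 69
i=5: S_5 = -11 + 20*5 = 89
The first 6 terms are: [-11, 9, 29, 49, 69, 89]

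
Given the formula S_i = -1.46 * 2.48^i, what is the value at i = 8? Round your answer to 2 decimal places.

S_8 = -1.46 * 2.48^8 ≈ -1.46 * 1430.9137 ≈ -2089.13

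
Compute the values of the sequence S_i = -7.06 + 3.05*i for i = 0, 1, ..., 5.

This is an arithmetic sequence.
i=0: S_0 = -7.06 + 3.05*0 = -7.06
i=1: S_1 = -7.06 + 3.05*1 = -4.01
i=2: S_2 = -7.06 + 3.05*2 = -0.96
i=3: S_3 = -7.06 + 3.05*3 = 2.09
i=4: S_4 = -7.06 + 3.05*4 = 5.14
i=5: S_5 = -7.06 + 3.05*5 = 8.19
The first 6 terms are: [-7.06, -4.01, -0.96, 2.09, 5.14, 8.19]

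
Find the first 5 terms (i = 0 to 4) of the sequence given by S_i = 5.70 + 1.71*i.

This is an arithmetic sequence.
i=0: S_0 = 5.7 + 1.71*0 = 5.7
i=1: S_1 = 5.7 + 1.71*1 = 7.41
i=2: S_2 = 5.7 + 1.71*2 = 9.12
i=3: S_3 = 5.7 + 1.71*3 = 10.83
i=4: S_4 = 5.7 + 1.71*4 = 12.54
The first 5 terms are: [5.7, 7.41, 9.12, 10.83, 12.54]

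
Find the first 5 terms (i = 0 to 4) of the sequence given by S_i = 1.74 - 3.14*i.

This is an arithmetic sequence.
i=0: S_0 = 1.74 + -3.14*0 = 1.74
i=1: S_1 = 1.74 + -3.14*1 = -1.4
i=2: S_2 = 1.74 + -3.14*2 = -4.54
i=3: S_3 = 1.74 + -3.14*3 = -7.68
i=4: S_4 = 1.74 + -3.14*4 = -10.82
The first 5 terms are: [1.74, -1.4, -4.54, -7.68, -10.82]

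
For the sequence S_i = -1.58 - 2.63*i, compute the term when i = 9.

S_9 = -1.58 + -2.63*9 = -1.58 + -23.67 = -25.25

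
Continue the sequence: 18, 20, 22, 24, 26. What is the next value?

Differences: 20 - 18 = 2
This is an arithmetic sequence with common difference d = 2.
Next term = 26 + 2 = 28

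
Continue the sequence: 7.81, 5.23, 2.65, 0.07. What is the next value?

Differences: 5.23 - 7.81 = -2.58
This is an arithmetic sequence with common difference d = -2.58.
Next term = 0.07 + -2.58 = -2.51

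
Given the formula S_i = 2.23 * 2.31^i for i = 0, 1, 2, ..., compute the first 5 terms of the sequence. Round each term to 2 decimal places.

This is a geometric sequence.
i=0: S_0 = 2.23 * 2.31^0 = 2.23
i=1: S_1 = 2.23 * 2.31^1 ≈ 5.15
i=2: S_2 = 2.23 * 2.31^2 ≈ 11.9
i=3: S_3 = 2.23 * 2.31^3 ≈ 27.49
i=4: S_4 = 2.23 * 2.31^4 ≈ 63.5
The first 5 terms are: [2.23, 5.15, 11.9, 27.49, 63.5]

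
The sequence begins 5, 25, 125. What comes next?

Ratios: 25 / 5 = 5.0
This is a geometric sequence with common ratio r = 5.
Next term = 125 * 5 = 625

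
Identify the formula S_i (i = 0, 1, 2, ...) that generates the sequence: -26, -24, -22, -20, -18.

Check differences: -24 - -26 = 2
-22 - -24 = 2
Common difference d = 2.
First term a = -26.
Formula: S_i = -26 + 2*i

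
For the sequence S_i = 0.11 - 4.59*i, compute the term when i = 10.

S_10 = 0.11 + -4.59*10 = 0.11 + -45.9 = -45.79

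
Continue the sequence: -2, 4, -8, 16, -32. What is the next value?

Ratios: 4 / -2 = -2.0
This is a geometric sequence with common ratio r = -2.
Next term = -32 * -2 = 64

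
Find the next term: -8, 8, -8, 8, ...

Ratios: 8 / -8 = -1.0
This is a geometric sequence with common ratio r = -1.
Next term = 8 * -1 = -8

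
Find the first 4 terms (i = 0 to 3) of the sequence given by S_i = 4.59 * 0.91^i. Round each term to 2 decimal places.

This is a geometric sequence.
i=0: S_0 = 4.59 * 0.91^0 = 4.59
i=1: S_1 = 4.59 * 0.91^1 ≈ 4.18
i=2: S_2 = 4.59 * 0.91^2 ≈ 3.8
i=3: S_3 = 4.59 * 0.91^3 ≈ 3.46
The first 4 terms are: [4.59, 4.18, 3.8, 3.46]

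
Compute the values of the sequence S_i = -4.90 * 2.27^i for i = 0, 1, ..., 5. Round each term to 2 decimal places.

This is a geometric sequence.
i=0: S_0 = -4.9 * 2.27^0 = -4.9
i=1: S_1 = -4.9 * 2.27^1 ≈ -11.12
i=2: S_2 = -4.9 * 2.27^2 ≈ -25.25
i=3: S_3 = -4.9 * 2.27^3 ≈ -57.32
i=4: S_4 = -4.9 * 2.27^4 ≈ -130.11
i=5: S_5 = -4.9 * 2.27^5 ≈ -295.34
The first 6 terms are: [-4.9, -11.12, -25.25, -57.32, -130.11, -295.34]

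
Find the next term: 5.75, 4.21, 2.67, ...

Differences: 4.21 - 5.75 = -1.54
This is an arithmetic sequence with common difference d = -1.54.
Next term = 2.67 + -1.54 = 1.13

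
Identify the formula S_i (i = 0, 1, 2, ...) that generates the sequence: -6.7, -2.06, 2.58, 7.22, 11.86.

Check differences: -2.06 - -6.7 = 4.64
2.58 - -2.06 = 4.64
Common difference d = 4.64.
First term a = -6.7.
Formula: S_i = -6.70 + 4.64*i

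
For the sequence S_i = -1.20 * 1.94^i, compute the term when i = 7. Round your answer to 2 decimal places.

S_7 = -1.2 * 1.94^7 ≈ -1.2 * 103.4218 ≈ -124.11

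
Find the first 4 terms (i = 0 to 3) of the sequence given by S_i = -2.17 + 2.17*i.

This is an arithmetic sequence.
i=0: S_0 = -2.17 + 2.17*0 = -2.17
i=1: S_1 = -2.17 + 2.17*1 = 0.0
i=2: S_2 = -2.17 + 2.17*2 = 2.17
i=3: S_3 = -2.17 + 2.17*3 = 4.34
The first 4 terms are: [-2.17, 0.0, 2.17, 4.34]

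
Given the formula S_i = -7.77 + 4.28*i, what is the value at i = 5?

S_5 = -7.77 + 4.28*5 = -7.77 + 21.4 = 13.63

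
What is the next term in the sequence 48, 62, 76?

Differences: 62 - 48 = 14
This is an arithmetic sequence with common difference d = 14.
Next term = 76 + 14 = 90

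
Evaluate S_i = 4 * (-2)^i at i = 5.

S_5 = 4 * (-2)^5 = 4 * -32 = -128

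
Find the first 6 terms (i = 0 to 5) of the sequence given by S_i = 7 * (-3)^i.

This is a geometric sequence.
i=0: S_0 = 7 * (-3)^0 = 7
i=1: S_1 = 7 * (-3)^1 = -21
i=2: S_2 = 7 * (-3)^2 = 63
i=3: S_3 = 7 * (-3)^3 = -189
i=4: S_4 = 7 * (-3)^4 = 567
i=5: S_5 = 7 * (-3)^5 = -1701
The first 6 terms are: [7, -21, 63, -189, 567, -1701]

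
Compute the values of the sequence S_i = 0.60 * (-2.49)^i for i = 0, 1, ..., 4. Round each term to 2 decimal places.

This is a geometric sequence.
i=0: S_0 = 0.6 * (-2.49)^0 = 0.6
i=1: S_1 = 0.6 * (-2.49)^1 ≈ -1.49
i=2: S_2 = 0.6 * (-2.49)^2 ≈ 3.72
i=3: S_3 = 0.6 * (-2.49)^3 ≈ -9.26
i=4: S_4 = 0.6 * (-2.49)^4 ≈ 23.06
The first 5 terms are: [0.6, -1.49, 3.72, -9.26, 23.06]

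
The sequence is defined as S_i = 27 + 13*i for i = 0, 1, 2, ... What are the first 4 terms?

This is an arithmetic sequence.
i=0: S_0 = 27 + 13*0 = 27
i=1: S_1 = 27 + 13*1 = 40
i=2: S_2 = 27 + 13*2 = 53
i=3: S_3 = 27 + 13*3 = 66
The first 4 terms are: [27, 40, 53, 66]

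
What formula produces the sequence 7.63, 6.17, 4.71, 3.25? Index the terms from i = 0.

Check differences: 6.17 - 7.63 = -1.46
4.71 - 6.17 = -1.46
Common difference d = -1.46.
First term a = 7.63.
Formula: S_i = 7.63 - 1.46*i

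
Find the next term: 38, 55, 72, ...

Differences: 55 - 38 = 17
This is an arithmetic sequence with common difference d = 17.
Next term = 72 + 17 = 89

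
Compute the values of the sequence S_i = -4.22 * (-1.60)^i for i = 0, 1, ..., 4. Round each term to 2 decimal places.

This is a geometric sequence.
i=0: S_0 = -4.22 * (-1.6)^0 = -4.22
i=1: S_1 = -4.22 * (-1.6)^1 ≈ 6.75
i=2: S_2 = -4.22 * (-1.6)^2 ≈ -10.8
i=3: S_3 = -4.22 * (-1.6)^3 ≈ 17.29
i=4: S_4 = -4.22 * (-1.6)^4 ≈ -27.66
The first 5 terms are: [-4.22, 6.75, -10.8, 17.29, -27.66]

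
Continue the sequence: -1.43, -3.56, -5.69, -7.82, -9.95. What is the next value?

Differences: -3.56 - -1.43 = -2.13
This is an arithmetic sequence with common difference d = -2.13.
Next term = -9.95 + -2.13 = -12.08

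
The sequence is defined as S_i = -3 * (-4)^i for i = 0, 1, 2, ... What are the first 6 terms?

This is a geometric sequence.
i=0: S_0 = -3 * (-4)^0 = -3
i=1: S_1 = -3 * (-4)^1 = 12
i=2: S_2 = -3 * (-4)^2 = -48
i=3: S_3 = -3 * (-4)^3 = 192
i=4: S_4 = -3 * (-4)^4 = -768
i=5: S_5 = -3 * (-4)^5 = 3072
The first 6 terms are: [-3, 12, -48, 192, -768, 3072]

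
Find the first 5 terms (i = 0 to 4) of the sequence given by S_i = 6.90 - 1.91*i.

This is an arithmetic sequence.
i=0: S_0 = 6.9 + -1.91*0 = 6.9
i=1: S_1 = 6.9 + -1.91*1 = 4.99
i=2: S_2 = 6.9 + -1.91*2 = 3.08
i=3: S_3 = 6.9 + -1.91*3 = 1.17
i=4: S_4 = 6.9 + -1.91*4 = -0.74
The first 5 terms are: [6.9, 4.99, 3.08, 1.17, -0.74]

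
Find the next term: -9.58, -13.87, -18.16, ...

Differences: -13.87 - -9.58 = -4.29
This is an arithmetic sequence with common difference d = -4.29.
Next term = -18.16 + -4.29 = -22.45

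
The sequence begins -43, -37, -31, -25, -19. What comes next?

Differences: -37 - -43 = 6
This is an arithmetic sequence with common difference d = 6.
Next term = -19 + 6 = -13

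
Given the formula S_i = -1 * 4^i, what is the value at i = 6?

S_6 = -1 * 4^6 = -1 * 4096 = -4096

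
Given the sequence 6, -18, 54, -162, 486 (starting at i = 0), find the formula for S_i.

Check ratios: -18 / 6 = -3.0
Common ratio r = -3.
First term a = 6.
Formula: S_i = 6 * (-3)^i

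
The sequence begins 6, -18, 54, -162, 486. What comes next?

Ratios: -18 / 6 = -3.0
This is a geometric sequence with common ratio r = -3.
Next term = 486 * -3 = -1458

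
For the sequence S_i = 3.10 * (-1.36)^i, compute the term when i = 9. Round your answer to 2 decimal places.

S_9 = 3.1 * (-1.36)^9 ≈ 3.1 * -15.9166 ≈ -49.34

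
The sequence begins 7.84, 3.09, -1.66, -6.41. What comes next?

Differences: 3.09 - 7.84 = -4.75
This is an arithmetic sequence with common difference d = -4.75.
Next term = -6.41 + -4.75 = -11.16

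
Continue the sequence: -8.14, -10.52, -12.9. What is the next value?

Differences: -10.52 - -8.14 = -2.38
This is an arithmetic sequence with common difference d = -2.38.
Next term = -12.9 + -2.38 = -15.28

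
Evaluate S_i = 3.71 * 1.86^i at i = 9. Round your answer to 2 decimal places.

S_9 = 3.71 * 1.86^9 ≈ 3.71 * 266.4505 ≈ 988.53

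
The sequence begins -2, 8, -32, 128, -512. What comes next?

Ratios: 8 / -2 = -4.0
This is a geometric sequence with common ratio r = -4.
Next term = -512 * -4 = 2048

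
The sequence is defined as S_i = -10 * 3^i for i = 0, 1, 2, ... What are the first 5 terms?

This is a geometric sequence.
i=0: S_0 = -10 * 3^0 = -10
i=1: S_1 = -10 * 3^1 = -30
i=2: S_2 = -10 * 3^2 = -90
i=3: S_3 = -10 * 3^3 = -270
i=4: S_4 = -10 * 3^4 = -810
The first 5 terms are: [-10, -30, -90, -270, -810]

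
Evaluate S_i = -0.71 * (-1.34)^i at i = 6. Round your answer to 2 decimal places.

S_6 = -0.71 * (-1.34)^6 ≈ -0.71 * 5.7893 ≈ -4.11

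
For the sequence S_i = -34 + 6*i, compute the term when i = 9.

S_9 = -34 + 6*9 = -34 + 54 = 20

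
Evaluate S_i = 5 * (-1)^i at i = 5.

S_5 = 5 * (-1)^5 = 5 * -1 = -5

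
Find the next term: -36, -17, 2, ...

Differences: -17 - -36 = 19
This is an arithmetic sequence with common difference d = 19.
Next term = 2 + 19 = 21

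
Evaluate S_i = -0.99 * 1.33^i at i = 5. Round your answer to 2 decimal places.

S_5 = -0.99 * 1.33^5 ≈ -0.99 * 4.1616 ≈ -4.12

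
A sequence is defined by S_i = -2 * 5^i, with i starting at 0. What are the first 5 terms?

This is a geometric sequence.
i=0: S_0 = -2 * 5^0 = -2
i=1: S_1 = -2 * 5^1 = -10
i=2: S_2 = -2 * 5^2 = -50
i=3: S_3 = -2 * 5^3 = -250
i=4: S_4 = -2 * 5^4 = -1250
The first 5 terms are: [-2, -10, -50, -250, -1250]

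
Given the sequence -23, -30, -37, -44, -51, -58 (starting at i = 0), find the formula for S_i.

Check differences: -30 - -23 = -7
-37 - -30 = -7
Common difference d = -7.
First term a = -23.
Formula: S_i = -23 - 7*i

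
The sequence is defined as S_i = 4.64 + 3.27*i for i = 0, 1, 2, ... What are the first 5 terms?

This is an arithmetic sequence.
i=0: S_0 = 4.64 + 3.27*0 = 4.64
i=1: S_1 = 4.64 + 3.27*1 = 7.91
i=2: S_2 = 4.64 + 3.27*2 = 11.18
i=3: S_3 = 4.64 + 3.27*3 = 14.45
i=4: S_4 = 4.64 + 3.27*4 = 17.72
The first 5 terms are: [4.64, 7.91, 11.18, 14.45, 17.72]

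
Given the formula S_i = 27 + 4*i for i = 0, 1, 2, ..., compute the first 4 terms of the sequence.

This is an arithmetic sequence.
i=0: S_0 = 27 + 4*0 = 27
i=1: S_1 = 27 + 4*1 = 31
i=2: S_2 = 27 + 4*2 = 35
i=3: S_3 = 27 + 4*3 = 39
The first 4 terms are: [27, 31, 35, 39]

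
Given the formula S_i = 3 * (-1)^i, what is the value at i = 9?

S_9 = 3 * (-1)^9 = 3 * -1 = -3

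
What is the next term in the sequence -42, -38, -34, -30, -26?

Differences: -38 - -42 = 4
This is an arithmetic sequence with common difference d = 4.
Next term = -26 + 4 = -22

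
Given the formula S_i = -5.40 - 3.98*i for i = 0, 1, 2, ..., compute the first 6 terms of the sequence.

This is an arithmetic sequence.
i=0: S_0 = -5.4 + -3.98*0 = -5.4
i=1: S_1 = -5.4 + -3.98*1 = -9.38
i=2: S_2 = -5.4 + -3.98*2 = -13.36
i=3: S_3 = -5.4 + -3.98*3 = -17.34
i=4: S_4 = -5.4 + -3.98*4 = -21.32
i=5: S_5 = -5.4 + -3.98*5 = -25.3
The first 6 terms are: [-5.4, -9.38, -13.36, -17.34, -21.32, -25.3]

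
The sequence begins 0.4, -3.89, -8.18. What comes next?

Differences: -3.89 - 0.4 = -4.29
This is an arithmetic sequence with common difference d = -4.29.
Next term = -8.18 + -4.29 = -12.47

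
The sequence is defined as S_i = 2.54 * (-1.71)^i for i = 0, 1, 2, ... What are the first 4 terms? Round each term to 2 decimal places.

This is a geometric sequence.
i=0: S_0 = 2.54 * (-1.71)^0 = 2.54
i=1: S_1 = 2.54 * (-1.71)^1 ≈ -4.34
i=2: S_2 = 2.54 * (-1.71)^2 ≈ 7.43
i=3: S_3 = 2.54 * (-1.71)^3 ≈ -12.7
The first 4 terms are: [2.54, -4.34, 7.43, -12.7]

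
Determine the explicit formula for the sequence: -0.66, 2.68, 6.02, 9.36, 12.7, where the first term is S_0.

Check differences: 2.68 - -0.66 = 3.34
6.02 - 2.68 = 3.34
Common difference d = 3.34.
First term a = -0.66.
Formula: S_i = -0.66 + 3.34*i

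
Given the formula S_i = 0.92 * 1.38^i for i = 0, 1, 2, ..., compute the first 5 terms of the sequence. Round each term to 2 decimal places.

This is a geometric sequence.
i=0: S_0 = 0.92 * 1.38^0 = 0.92
i=1: S_1 = 0.92 * 1.38^1 ≈ 1.27
i=2: S_2 = 0.92 * 1.38^2 ≈ 1.75
i=3: S_3 = 0.92 * 1.38^3 ≈ 2.42
i=4: S_4 = 0.92 * 1.38^4 ≈ 3.34
The first 5 terms are: [0.92, 1.27, 1.75, 2.42, 3.34]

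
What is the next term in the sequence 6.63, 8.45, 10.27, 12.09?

Differences: 8.45 - 6.63 = 1.82
This is an arithmetic sequence with common difference d = 1.82.
Next term = 12.09 + 1.82 = 13.91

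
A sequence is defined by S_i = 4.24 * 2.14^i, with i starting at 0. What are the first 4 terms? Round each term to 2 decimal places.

This is a geometric sequence.
i=0: S_0 = 4.24 * 2.14^0 = 4.24
i=1: S_1 = 4.24 * 2.14^1 ≈ 9.07
i=2: S_2 = 4.24 * 2.14^2 ≈ 19.42
i=3: S_3 = 4.24 * 2.14^3 ≈ 41.55
The first 4 terms are: [4.24, 9.07, 19.42, 41.55]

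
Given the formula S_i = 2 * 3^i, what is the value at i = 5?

S_5 = 2 * 3^5 = 2 * 243 = 486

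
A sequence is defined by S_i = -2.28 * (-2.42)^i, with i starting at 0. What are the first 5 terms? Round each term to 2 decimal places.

This is a geometric sequence.
i=0: S_0 = -2.28 * (-2.42)^0 = -2.28
i=1: S_1 = -2.28 * (-2.42)^1 ≈ 5.52
i=2: S_2 = -2.28 * (-2.42)^2 ≈ -13.35
i=3: S_3 = -2.28 * (-2.42)^3 ≈ 32.31
i=4: S_4 = -2.28 * (-2.42)^4 ≈ -78.2
The first 5 terms are: [-2.28, 5.52, -13.35, 32.31, -78.2]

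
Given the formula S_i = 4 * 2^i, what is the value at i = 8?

S_8 = 4 * 2^8 = 4 * 256 = 1024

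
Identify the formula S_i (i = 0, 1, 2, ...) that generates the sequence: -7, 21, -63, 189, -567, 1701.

Check ratios: 21 / -7 = -3.0
Common ratio r = -3.
First term a = -7.
Formula: S_i = -7 * (-3)^i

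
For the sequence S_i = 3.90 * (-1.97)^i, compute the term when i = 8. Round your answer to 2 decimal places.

S_8 = 3.9 * (-1.97)^8 ≈ 3.9 * 226.8453 ≈ 884.7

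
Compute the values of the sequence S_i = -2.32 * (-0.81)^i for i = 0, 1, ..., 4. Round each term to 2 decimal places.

This is a geometric sequence.
i=0: S_0 = -2.32 * (-0.81)^0 = -2.32
i=1: S_1 = -2.32 * (-0.81)^1 ≈ 1.88
i=2: S_2 = -2.32 * (-0.81)^2 ≈ -1.52
i=3: S_3 = -2.32 * (-0.81)^3 ≈ 1.23
i=4: S_4 = -2.32 * (-0.81)^4 ≈ -1.0
The first 5 terms are: [-2.32, 1.88, -1.52, 1.23, -1.0]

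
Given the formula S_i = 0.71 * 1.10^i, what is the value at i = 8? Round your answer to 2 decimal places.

S_8 = 0.71 * 1.1^8 ≈ 0.71 * 2.1436 ≈ 1.52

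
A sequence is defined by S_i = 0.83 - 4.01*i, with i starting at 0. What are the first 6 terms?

This is an arithmetic sequence.
i=0: S_0 = 0.83 + -4.01*0 = 0.83
i=1: S_1 = 0.83 + -4.01*1 = -3.18
i=2: S_2 = 0.83 + -4.01*2 = -7.19
i=3: S_3 = 0.83 + -4.01*3 = -11.2
i=4: S_4 = 0.83 + -4.01*4 = -15.21
i=5: S_5 = 0.83 + -4.01*5 = -19.22
The first 6 terms are: [0.83, -3.18, -7.19, -11.2, -15.21, -19.22]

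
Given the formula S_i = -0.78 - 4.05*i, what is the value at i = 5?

S_5 = -0.78 + -4.05*5 = -0.78 + -20.25 = -21.03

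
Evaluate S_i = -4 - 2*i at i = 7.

S_7 = -4 + -2*7 = -4 + -14 = -18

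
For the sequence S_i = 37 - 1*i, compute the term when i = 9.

S_9 = 37 + -1*9 = 37 + -9 = 28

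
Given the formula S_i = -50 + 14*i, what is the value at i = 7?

S_7 = -50 + 14*7 = -50 + 98 = 48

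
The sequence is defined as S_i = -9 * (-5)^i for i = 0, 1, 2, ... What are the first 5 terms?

This is a geometric sequence.
i=0: S_0 = -9 * (-5)^0 = -9
i=1: S_1 = -9 * (-5)^1 = 45
i=2: S_2 = -9 * (-5)^2 = -225
i=3: S_3 = -9 * (-5)^3 = 1125
i=4: S_4 = -9 * (-5)^4 = -5625
The first 5 terms are: [-9, 45, -225, 1125, -5625]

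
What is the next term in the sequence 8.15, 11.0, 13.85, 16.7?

Differences: 11.0 - 8.15 = 2.85
This is an arithmetic sequence with common difference d = 2.85.
Next term = 16.7 + 2.85 = 19.55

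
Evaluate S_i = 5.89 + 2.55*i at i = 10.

S_10 = 5.89 + 2.55*10 = 5.89 + 25.5 = 31.39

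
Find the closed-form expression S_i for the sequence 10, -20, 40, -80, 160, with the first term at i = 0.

Check ratios: -20 / 10 = -2.0
Common ratio r = -2.
First term a = 10.
Formula: S_i = 10 * (-2)^i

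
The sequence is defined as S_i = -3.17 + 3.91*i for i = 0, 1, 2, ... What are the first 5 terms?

This is an arithmetic sequence.
i=0: S_0 = -3.17 + 3.91*0 = -3.17
i=1: S_1 = -3.17 + 3.91*1 = 0.74
i=2: S_2 = -3.17 + 3.91*2 = 4.65
i=3: S_3 = -3.17 + 3.91*3 = 8.56
i=4: S_4 = -3.17 + 3.91*4 = 12.47
The first 5 terms are: [-3.17, 0.74, 4.65, 8.56, 12.47]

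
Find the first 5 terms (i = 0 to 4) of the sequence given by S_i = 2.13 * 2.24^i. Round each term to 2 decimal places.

This is a geometric sequence.
i=0: S_0 = 2.13 * 2.24^0 = 2.13
i=1: S_1 = 2.13 * 2.24^1 ≈ 4.77
i=2: S_2 = 2.13 * 2.24^2 ≈ 10.69
i=3: S_3 = 2.13 * 2.24^3 ≈ 23.94
i=4: S_4 = 2.13 * 2.24^4 ≈ 53.63
The first 5 terms are: [2.13, 4.77, 10.69, 23.94, 53.63]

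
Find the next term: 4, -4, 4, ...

Ratios: -4 / 4 = -1.0
This is a geometric sequence with common ratio r = -1.
Next term = 4 * -1 = -4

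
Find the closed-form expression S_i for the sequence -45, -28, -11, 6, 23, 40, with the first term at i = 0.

Check differences: -28 - -45 = 17
-11 - -28 = 17
Common difference d = 17.
First term a = -45.
Formula: S_i = -45 + 17*i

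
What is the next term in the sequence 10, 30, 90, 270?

Ratios: 30 / 10 = 3.0
This is a geometric sequence with common ratio r = 3.
Next term = 270 * 3 = 810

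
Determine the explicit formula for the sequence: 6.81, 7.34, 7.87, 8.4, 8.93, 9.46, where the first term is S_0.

Check differences: 7.34 - 6.81 = 0.53
7.87 - 7.34 = 0.53
Common difference d = 0.53.
First term a = 6.81.
Formula: S_i = 6.81 + 0.53*i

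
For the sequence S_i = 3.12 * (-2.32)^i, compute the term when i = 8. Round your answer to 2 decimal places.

S_8 = 3.12 * (-2.32)^8 ≈ 3.12 * 839.2742 ≈ 2618.54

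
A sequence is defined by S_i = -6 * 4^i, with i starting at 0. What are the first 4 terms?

This is a geometric sequence.
i=0: S_0 = -6 * 4^0 = -6
i=1: S_1 = -6 * 4^1 = -24
i=2: S_2 = -6 * 4^2 = -96
i=3: S_3 = -6 * 4^3 = -384
The first 4 terms are: [-6, -24, -96, -384]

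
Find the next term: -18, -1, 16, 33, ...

Differences: -1 - -18 = 17
This is an arithmetic sequence with common difference d = 17.
Next term = 33 + 17 = 50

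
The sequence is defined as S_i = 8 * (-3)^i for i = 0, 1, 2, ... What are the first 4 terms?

This is a geometric sequence.
i=0: S_0 = 8 * (-3)^0 = 8
i=1: S_1 = 8 * (-3)^1 = -24
i=2: S_2 = 8 * (-3)^2 = 72
i=3: S_3 = 8 * (-3)^3 = -216
The first 4 terms are: [8, -24, 72, -216]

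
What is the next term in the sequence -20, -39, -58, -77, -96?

Differences: -39 - -20 = -19
This is an arithmetic sequence with common difference d = -19.
Next term = -96 + -19 = -115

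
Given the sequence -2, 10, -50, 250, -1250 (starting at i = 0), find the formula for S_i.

Check ratios: 10 / -2 = -5.0
Common ratio r = -5.
First term a = -2.
Formula: S_i = -2 * (-5)^i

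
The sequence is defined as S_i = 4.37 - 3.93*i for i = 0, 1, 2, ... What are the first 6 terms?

This is an arithmetic sequence.
i=0: S_0 = 4.37 + -3.93*0 = 4.37
i=1: S_1 = 4.37 + -3.93*1 = 0.44
i=2: S_2 = 4.37 + -3.93*2 = -3.49
i=3: S_3 = 4.37 + -3.93*3 = -7.42
i=4: S_4 = 4.37 + -3.93*4 = -11.35
i=5: S_5 = 4.37 + -3.93*5 = -15.28
The first 6 terms are: [4.37, 0.44, -3.49, -7.42, -11.35, -15.28]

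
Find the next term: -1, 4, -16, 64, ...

Ratios: 4 / -1 = -4.0
This is a geometric sequence with common ratio r = -4.
Next term = 64 * -4 = -256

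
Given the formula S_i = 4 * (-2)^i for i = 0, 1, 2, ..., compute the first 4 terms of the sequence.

This is a geometric sequence.
i=0: S_0 = 4 * (-2)^0 = 4
i=1: S_1 = 4 * (-2)^1 = -8
i=2: S_2 = 4 * (-2)^2 = 16
i=3: S_3 = 4 * (-2)^3 = -32
The first 4 terms are: [4, -8, 16, -32]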